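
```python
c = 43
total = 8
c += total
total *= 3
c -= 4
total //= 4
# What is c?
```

Answer: 47

Derivation:
Trace (tracking c):
c = 43  # -> c = 43
total = 8  # -> total = 8
c += total  # -> c = 51
total *= 3  # -> total = 24
c -= 4  # -> c = 47
total //= 4  # -> total = 6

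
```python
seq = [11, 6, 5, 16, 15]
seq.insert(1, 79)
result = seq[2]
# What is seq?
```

Trace (tracking seq):
seq = [11, 6, 5, 16, 15]  # -> seq = [11, 6, 5, 16, 15]
seq.insert(1, 79)  # -> seq = [11, 79, 6, 5, 16, 15]
result = seq[2]  # -> result = 6

Answer: [11, 79, 6, 5, 16, 15]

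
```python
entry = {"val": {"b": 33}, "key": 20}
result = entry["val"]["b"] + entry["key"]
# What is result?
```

Trace (tracking result):
entry = {'val': {'b': 33}, 'key': 20}  # -> entry = {'val': {'b': 33}, 'key': 20}
result = entry['val']['b'] + entry['key']  # -> result = 53

Answer: 53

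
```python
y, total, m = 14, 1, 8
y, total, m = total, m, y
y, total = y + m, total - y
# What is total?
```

Answer: 7

Derivation:
Trace (tracking total):
y, total, m = (14, 1, 8)  # -> y = 14, total = 1, m = 8
y, total, m = (total, m, y)  # -> y = 1, total = 8, m = 14
y, total = (y + m, total - y)  # -> y = 15, total = 7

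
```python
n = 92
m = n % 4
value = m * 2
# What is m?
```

Trace (tracking m):
n = 92  # -> n = 92
m = n % 4  # -> m = 0
value = m * 2  # -> value = 0

Answer: 0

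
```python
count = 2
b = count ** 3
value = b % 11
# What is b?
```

Trace (tracking b):
count = 2  # -> count = 2
b = count ** 3  # -> b = 8
value = b % 11  # -> value = 8

Answer: 8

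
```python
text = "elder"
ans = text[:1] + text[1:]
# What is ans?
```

Answer: 'elder'

Derivation:
Trace (tracking ans):
text = 'elder'  # -> text = 'elder'
ans = text[:1] + text[1:]  # -> ans = 'elder'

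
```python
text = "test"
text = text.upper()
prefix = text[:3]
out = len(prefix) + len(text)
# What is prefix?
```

Answer: 'TES'

Derivation:
Trace (tracking prefix):
text = 'test'  # -> text = 'test'
text = text.upper()  # -> text = 'TEST'
prefix = text[:3]  # -> prefix = 'TES'
out = len(prefix) + len(text)  # -> out = 7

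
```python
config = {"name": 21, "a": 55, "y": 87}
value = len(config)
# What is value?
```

Answer: 3

Derivation:
Trace (tracking value):
config = {'name': 21, 'a': 55, 'y': 87}  # -> config = {'name': 21, 'a': 55, 'y': 87}
value = len(config)  # -> value = 3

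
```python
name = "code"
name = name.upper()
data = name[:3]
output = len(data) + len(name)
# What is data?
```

Trace (tracking data):
name = 'code'  # -> name = 'code'
name = name.upper()  # -> name = 'CODE'
data = name[:3]  # -> data = 'COD'
output = len(data) + len(name)  # -> output = 7

Answer: 'COD'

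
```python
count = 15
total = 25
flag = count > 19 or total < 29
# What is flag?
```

Answer: True

Derivation:
Trace (tracking flag):
count = 15  # -> count = 15
total = 25  # -> total = 25
flag = count > 19 or total < 29  # -> flag = True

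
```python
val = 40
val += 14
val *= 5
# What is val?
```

Trace (tracking val):
val = 40  # -> val = 40
val += 14  # -> val = 54
val *= 5  # -> val = 270

Answer: 270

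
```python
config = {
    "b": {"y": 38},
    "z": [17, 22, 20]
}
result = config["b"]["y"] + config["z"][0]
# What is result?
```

Trace (tracking result):
config = {'b': {'y': 38}, 'z': [17, 22, 20]}  # -> config = {'b': {'y': 38}, 'z': [17, 22, 20]}
result = config['b']['y'] + config['z'][0]  # -> result = 55

Answer: 55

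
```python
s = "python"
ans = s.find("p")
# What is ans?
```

Trace (tracking ans):
s = 'python'  # -> s = 'python'
ans = s.find('p')  # -> ans = 0

Answer: 0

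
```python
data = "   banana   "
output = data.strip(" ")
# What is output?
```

Answer: 'banana'

Derivation:
Trace (tracking output):
data = '   banana   '  # -> data = '   banana   '
output = data.strip(' ')  # -> output = 'banana'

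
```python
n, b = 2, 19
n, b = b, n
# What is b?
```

Answer: 2

Derivation:
Trace (tracking b):
n, b = (2, 19)  # -> n = 2, b = 19
n, b = (b, n)  # -> n = 19, b = 2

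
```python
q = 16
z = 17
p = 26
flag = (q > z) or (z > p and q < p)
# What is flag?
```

Trace (tracking flag):
q = 16  # -> q = 16
z = 17  # -> z = 17
p = 26  # -> p = 26
flag = q > z or (z > p and q < p)  # -> flag = False

Answer: False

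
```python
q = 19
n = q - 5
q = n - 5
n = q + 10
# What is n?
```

Answer: 19

Derivation:
Trace (tracking n):
q = 19  # -> q = 19
n = q - 5  # -> n = 14
q = n - 5  # -> q = 9
n = q + 10  # -> n = 19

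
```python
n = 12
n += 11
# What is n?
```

Trace (tracking n):
n = 12  # -> n = 12
n += 11  # -> n = 23

Answer: 23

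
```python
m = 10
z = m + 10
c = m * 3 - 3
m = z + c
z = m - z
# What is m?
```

Answer: 47

Derivation:
Trace (tracking m):
m = 10  # -> m = 10
z = m + 10  # -> z = 20
c = m * 3 - 3  # -> c = 27
m = z + c  # -> m = 47
z = m - z  # -> z = 27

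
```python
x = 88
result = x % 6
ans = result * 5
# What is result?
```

Answer: 4

Derivation:
Trace (tracking result):
x = 88  # -> x = 88
result = x % 6  # -> result = 4
ans = result * 5  # -> ans = 20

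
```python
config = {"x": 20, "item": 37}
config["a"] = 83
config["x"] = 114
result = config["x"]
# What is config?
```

Trace (tracking config):
config = {'x': 20, 'item': 37}  # -> config = {'x': 20, 'item': 37}
config['a'] = 83  # -> config = {'x': 20, 'item': 37, 'a': 83}
config['x'] = 114  # -> config = {'x': 114, 'item': 37, 'a': 83}
result = config['x']  # -> result = 114

Answer: {'x': 114, 'item': 37, 'a': 83}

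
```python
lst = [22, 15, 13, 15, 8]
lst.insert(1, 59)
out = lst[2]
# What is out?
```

Answer: 15

Derivation:
Trace (tracking out):
lst = [22, 15, 13, 15, 8]  # -> lst = [22, 15, 13, 15, 8]
lst.insert(1, 59)  # -> lst = [22, 59, 15, 13, 15, 8]
out = lst[2]  # -> out = 15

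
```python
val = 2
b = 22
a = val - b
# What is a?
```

Trace (tracking a):
val = 2  # -> val = 2
b = 22  # -> b = 22
a = val - b  # -> a = -20

Answer: -20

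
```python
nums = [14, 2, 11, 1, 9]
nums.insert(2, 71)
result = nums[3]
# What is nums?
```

Trace (tracking nums):
nums = [14, 2, 11, 1, 9]  # -> nums = [14, 2, 11, 1, 9]
nums.insert(2, 71)  # -> nums = [14, 2, 71, 11, 1, 9]
result = nums[3]  # -> result = 11

Answer: [14, 2, 71, 11, 1, 9]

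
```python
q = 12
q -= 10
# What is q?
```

Trace (tracking q):
q = 12  # -> q = 12
q -= 10  # -> q = 2

Answer: 2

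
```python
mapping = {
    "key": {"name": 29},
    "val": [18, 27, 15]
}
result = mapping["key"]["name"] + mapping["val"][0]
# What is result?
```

Trace (tracking result):
mapping = {'key': {'name': 29}, 'val': [18, 27, 15]}  # -> mapping = {'key': {'name': 29}, 'val': [18, 27, 15]}
result = mapping['key']['name'] + mapping['val'][0]  # -> result = 47

Answer: 47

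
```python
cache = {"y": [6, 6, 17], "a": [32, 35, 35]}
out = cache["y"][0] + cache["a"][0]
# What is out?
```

Answer: 38

Derivation:
Trace (tracking out):
cache = {'y': [6, 6, 17], 'a': [32, 35, 35]}  # -> cache = {'y': [6, 6, 17], 'a': [32, 35, 35]}
out = cache['y'][0] + cache['a'][0]  # -> out = 38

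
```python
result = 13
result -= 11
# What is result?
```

Answer: 2

Derivation:
Trace (tracking result):
result = 13  # -> result = 13
result -= 11  # -> result = 2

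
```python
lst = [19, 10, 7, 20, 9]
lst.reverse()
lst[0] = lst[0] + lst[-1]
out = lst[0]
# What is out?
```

Answer: 28

Derivation:
Trace (tracking out):
lst = [19, 10, 7, 20, 9]  # -> lst = [19, 10, 7, 20, 9]
lst.reverse()  # -> lst = [9, 20, 7, 10, 19]
lst[0] = lst[0] + lst[-1]  # -> lst = [28, 20, 7, 10, 19]
out = lst[0]  # -> out = 28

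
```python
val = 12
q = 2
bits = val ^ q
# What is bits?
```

Trace (tracking bits):
val = 12  # -> val = 12
q = 2  # -> q = 2
bits = val ^ q  # -> bits = 14

Answer: 14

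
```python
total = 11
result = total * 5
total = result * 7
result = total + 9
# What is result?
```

Trace (tracking result):
total = 11  # -> total = 11
result = total * 5  # -> result = 55
total = result * 7  # -> total = 385
result = total + 9  # -> result = 394

Answer: 394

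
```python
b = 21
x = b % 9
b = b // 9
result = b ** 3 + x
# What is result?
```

Answer: 11

Derivation:
Trace (tracking result):
b = 21  # -> b = 21
x = b % 9  # -> x = 3
b = b // 9  # -> b = 2
result = b ** 3 + x  # -> result = 11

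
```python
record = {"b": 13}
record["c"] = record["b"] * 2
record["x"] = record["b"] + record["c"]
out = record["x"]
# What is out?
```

Trace (tracking out):
record = {'b': 13}  # -> record = {'b': 13}
record['c'] = record['b'] * 2  # -> record = {'b': 13, 'c': 26}
record['x'] = record['b'] + record['c']  # -> record = {'b': 13, 'c': 26, 'x': 39}
out = record['x']  # -> out = 39

Answer: 39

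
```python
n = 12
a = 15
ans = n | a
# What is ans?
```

Trace (tracking ans):
n = 12  # -> n = 12
a = 15  # -> a = 15
ans = n | a  # -> ans = 15

Answer: 15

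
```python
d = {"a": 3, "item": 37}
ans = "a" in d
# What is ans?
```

Trace (tracking ans):
d = {'a': 3, 'item': 37}  # -> d = {'a': 3, 'item': 37}
ans = 'a' in d  # -> ans = True

Answer: True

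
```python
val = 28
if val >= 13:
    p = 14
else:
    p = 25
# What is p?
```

Answer: 14

Derivation:
Trace (tracking p):
val = 28  # -> val = 28
if val >= 13:  # condition is True
    p = 14  # -> p = 14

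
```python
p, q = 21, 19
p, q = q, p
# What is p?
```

Trace (tracking p):
p, q = (21, 19)  # -> p = 21, q = 19
p, q = (q, p)  # -> p = 19, q = 21

Answer: 19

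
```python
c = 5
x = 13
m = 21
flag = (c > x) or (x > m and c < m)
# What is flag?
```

Trace (tracking flag):
c = 5  # -> c = 5
x = 13  # -> x = 13
m = 21  # -> m = 21
flag = c > x or (x > m and c < m)  # -> flag = False

Answer: False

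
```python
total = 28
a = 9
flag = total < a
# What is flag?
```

Trace (tracking flag):
total = 28  # -> total = 28
a = 9  # -> a = 9
flag = total < a  # -> flag = False

Answer: False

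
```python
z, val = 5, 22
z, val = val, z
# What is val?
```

Answer: 5

Derivation:
Trace (tracking val):
z, val = (5, 22)  # -> z = 5, val = 22
z, val = (val, z)  # -> z = 22, val = 5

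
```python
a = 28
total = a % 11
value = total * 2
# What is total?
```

Trace (tracking total):
a = 28  # -> a = 28
total = a % 11  # -> total = 6
value = total * 2  # -> value = 12

Answer: 6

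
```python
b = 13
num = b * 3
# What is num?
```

Answer: 39

Derivation:
Trace (tracking num):
b = 13  # -> b = 13
num = b * 3  # -> num = 39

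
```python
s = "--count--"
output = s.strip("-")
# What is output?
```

Answer: 'count'

Derivation:
Trace (tracking output):
s = '--count--'  # -> s = '--count--'
output = s.strip('-')  # -> output = 'count'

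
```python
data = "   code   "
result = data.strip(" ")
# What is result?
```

Answer: 'code'

Derivation:
Trace (tracking result):
data = '   code   '  # -> data = '   code   '
result = data.strip(' ')  # -> result = 'code'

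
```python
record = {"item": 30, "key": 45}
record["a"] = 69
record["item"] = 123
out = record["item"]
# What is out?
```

Trace (tracking out):
record = {'item': 30, 'key': 45}  # -> record = {'item': 30, 'key': 45}
record['a'] = 69  # -> record = {'item': 30, 'key': 45, 'a': 69}
record['item'] = 123  # -> record = {'item': 123, 'key': 45, 'a': 69}
out = record['item']  # -> out = 123

Answer: 123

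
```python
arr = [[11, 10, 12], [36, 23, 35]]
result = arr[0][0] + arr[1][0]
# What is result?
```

Trace (tracking result):
arr = [[11, 10, 12], [36, 23, 35]]  # -> arr = [[11, 10, 12], [36, 23, 35]]
result = arr[0][0] + arr[1][0]  # -> result = 47

Answer: 47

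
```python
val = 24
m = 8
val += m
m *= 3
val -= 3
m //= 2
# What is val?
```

Trace (tracking val):
val = 24  # -> val = 24
m = 8  # -> m = 8
val += m  # -> val = 32
m *= 3  # -> m = 24
val -= 3  # -> val = 29
m //= 2  # -> m = 12

Answer: 29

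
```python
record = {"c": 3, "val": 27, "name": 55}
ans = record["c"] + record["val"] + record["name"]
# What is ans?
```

Trace (tracking ans):
record = {'c': 3, 'val': 27, 'name': 55}  # -> record = {'c': 3, 'val': 27, 'name': 55}
ans = record['c'] + record['val'] + record['name']  # -> ans = 85

Answer: 85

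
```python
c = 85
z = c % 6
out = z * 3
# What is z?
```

Answer: 1

Derivation:
Trace (tracking z):
c = 85  # -> c = 85
z = c % 6  # -> z = 1
out = z * 3  # -> out = 3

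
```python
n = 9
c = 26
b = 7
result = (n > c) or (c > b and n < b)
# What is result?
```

Trace (tracking result):
n = 9  # -> n = 9
c = 26  # -> c = 26
b = 7  # -> b = 7
result = n > c or (c > b and n < b)  # -> result = False

Answer: False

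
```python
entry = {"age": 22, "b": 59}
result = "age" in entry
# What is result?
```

Answer: True

Derivation:
Trace (tracking result):
entry = {'age': 22, 'b': 59}  # -> entry = {'age': 22, 'b': 59}
result = 'age' in entry  # -> result = True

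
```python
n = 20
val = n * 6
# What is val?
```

Answer: 120

Derivation:
Trace (tracking val):
n = 20  # -> n = 20
val = n * 6  # -> val = 120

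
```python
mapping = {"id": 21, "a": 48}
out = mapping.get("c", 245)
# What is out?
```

Trace (tracking out):
mapping = {'id': 21, 'a': 48}  # -> mapping = {'id': 21, 'a': 48}
out = mapping.get('c', 245)  # -> out = 245

Answer: 245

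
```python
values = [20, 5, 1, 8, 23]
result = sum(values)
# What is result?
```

Trace (tracking result):
values = [20, 5, 1, 8, 23]  # -> values = [20, 5, 1, 8, 23]
result = sum(values)  # -> result = 57

Answer: 57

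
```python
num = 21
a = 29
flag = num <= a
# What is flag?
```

Trace (tracking flag):
num = 21  # -> num = 21
a = 29  # -> a = 29
flag = num <= a  # -> flag = True

Answer: True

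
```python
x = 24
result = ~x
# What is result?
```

Trace (tracking result):
x = 24  # -> x = 24
result = ~x  # -> result = -25

Answer: -25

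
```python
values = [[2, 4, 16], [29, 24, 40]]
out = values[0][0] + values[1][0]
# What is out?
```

Answer: 31

Derivation:
Trace (tracking out):
values = [[2, 4, 16], [29, 24, 40]]  # -> values = [[2, 4, 16], [29, 24, 40]]
out = values[0][0] + values[1][0]  # -> out = 31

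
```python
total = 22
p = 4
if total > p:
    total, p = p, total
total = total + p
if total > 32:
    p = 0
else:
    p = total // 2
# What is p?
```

Answer: 13

Derivation:
Trace (tracking p):
total = 22  # -> total = 22
p = 4  # -> p = 4
if total > p:  # condition is True
    total, p = (p, total)  # -> total = 4, p = 22
total = total + p  # -> total = 26
if total > 32:  # condition is False
else:
    p = total // 2  # -> p = 13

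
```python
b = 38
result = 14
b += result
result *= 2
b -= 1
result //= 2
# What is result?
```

Trace (tracking result):
b = 38  # -> b = 38
result = 14  # -> result = 14
b += result  # -> b = 52
result *= 2  # -> result = 28
b -= 1  # -> b = 51
result //= 2  # -> result = 14

Answer: 14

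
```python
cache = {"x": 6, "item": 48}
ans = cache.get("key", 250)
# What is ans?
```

Answer: 250

Derivation:
Trace (tracking ans):
cache = {'x': 6, 'item': 48}  # -> cache = {'x': 6, 'item': 48}
ans = cache.get('key', 250)  # -> ans = 250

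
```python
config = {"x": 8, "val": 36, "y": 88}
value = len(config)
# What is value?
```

Trace (tracking value):
config = {'x': 8, 'val': 36, 'y': 88}  # -> config = {'x': 8, 'val': 36, 'y': 88}
value = len(config)  # -> value = 3

Answer: 3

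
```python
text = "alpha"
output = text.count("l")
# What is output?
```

Trace (tracking output):
text = 'alpha'  # -> text = 'alpha'
output = text.count('l')  # -> output = 1

Answer: 1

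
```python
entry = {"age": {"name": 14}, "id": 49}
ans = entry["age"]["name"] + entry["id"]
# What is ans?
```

Answer: 63

Derivation:
Trace (tracking ans):
entry = {'age': {'name': 14}, 'id': 49}  # -> entry = {'age': {'name': 14}, 'id': 49}
ans = entry['age']['name'] + entry['id']  # -> ans = 63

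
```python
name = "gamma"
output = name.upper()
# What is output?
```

Trace (tracking output):
name = 'gamma'  # -> name = 'gamma'
output = name.upper()  # -> output = 'GAMMA'

Answer: 'GAMMA'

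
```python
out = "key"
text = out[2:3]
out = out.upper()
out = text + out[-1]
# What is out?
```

Answer: 'yY'

Derivation:
Trace (tracking out):
out = 'key'  # -> out = 'key'
text = out[2:3]  # -> text = 'y'
out = out.upper()  # -> out = 'KEY'
out = text + out[-1]  # -> out = 'yY'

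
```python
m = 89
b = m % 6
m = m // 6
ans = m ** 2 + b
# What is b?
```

Answer: 5

Derivation:
Trace (tracking b):
m = 89  # -> m = 89
b = m % 6  # -> b = 5
m = m // 6  # -> m = 14
ans = m ** 2 + b  # -> ans = 201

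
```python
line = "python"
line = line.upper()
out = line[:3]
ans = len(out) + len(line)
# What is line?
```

Trace (tracking line):
line = 'python'  # -> line = 'python'
line = line.upper()  # -> line = 'PYTHON'
out = line[:3]  # -> out = 'PYT'
ans = len(out) + len(line)  # -> ans = 9

Answer: 'PYTHON'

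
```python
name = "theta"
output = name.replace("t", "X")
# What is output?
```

Answer: 'XheXa'

Derivation:
Trace (tracking output):
name = 'theta'  # -> name = 'theta'
output = name.replace('t', 'X')  # -> output = 'XheXa'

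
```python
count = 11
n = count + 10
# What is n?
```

Trace (tracking n):
count = 11  # -> count = 11
n = count + 10  # -> n = 21

Answer: 21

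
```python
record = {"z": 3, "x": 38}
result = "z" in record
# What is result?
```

Trace (tracking result):
record = {'z': 3, 'x': 38}  # -> record = {'z': 3, 'x': 38}
result = 'z' in record  # -> result = True

Answer: True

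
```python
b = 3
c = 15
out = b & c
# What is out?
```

Answer: 3

Derivation:
Trace (tracking out):
b = 3  # -> b = 3
c = 15  # -> c = 15
out = b & c  # -> out = 3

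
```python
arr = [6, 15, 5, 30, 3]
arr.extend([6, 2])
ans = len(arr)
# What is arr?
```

Trace (tracking arr):
arr = [6, 15, 5, 30, 3]  # -> arr = [6, 15, 5, 30, 3]
arr.extend([6, 2])  # -> arr = [6, 15, 5, 30, 3, 6, 2]
ans = len(arr)  # -> ans = 7

Answer: [6, 15, 5, 30, 3, 6, 2]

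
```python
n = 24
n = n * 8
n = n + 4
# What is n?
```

Trace (tracking n):
n = 24  # -> n = 24
n = n * 8  # -> n = 192
n = n + 4  # -> n = 196

Answer: 196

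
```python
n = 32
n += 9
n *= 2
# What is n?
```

Answer: 82

Derivation:
Trace (tracking n):
n = 32  # -> n = 32
n += 9  # -> n = 41
n *= 2  # -> n = 82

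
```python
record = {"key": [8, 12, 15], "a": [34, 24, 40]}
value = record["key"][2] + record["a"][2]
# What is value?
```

Trace (tracking value):
record = {'key': [8, 12, 15], 'a': [34, 24, 40]}  # -> record = {'key': [8, 12, 15], 'a': [34, 24, 40]}
value = record['key'][2] + record['a'][2]  # -> value = 55

Answer: 55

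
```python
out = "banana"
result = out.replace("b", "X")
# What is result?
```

Answer: 'Xanana'

Derivation:
Trace (tracking result):
out = 'banana'  # -> out = 'banana'
result = out.replace('b', 'X')  # -> result = 'Xanana'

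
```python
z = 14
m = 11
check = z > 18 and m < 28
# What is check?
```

Trace (tracking check):
z = 14  # -> z = 14
m = 11  # -> m = 11
check = z > 18 and m < 28  # -> check = False

Answer: False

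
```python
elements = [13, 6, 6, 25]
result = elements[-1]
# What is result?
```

Answer: 25

Derivation:
Trace (tracking result):
elements = [13, 6, 6, 25]  # -> elements = [13, 6, 6, 25]
result = elements[-1]  # -> result = 25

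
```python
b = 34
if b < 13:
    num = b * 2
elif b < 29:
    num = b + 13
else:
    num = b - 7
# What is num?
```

Answer: 27

Derivation:
Trace (tracking num):
b = 34  # -> b = 34
if b < 13:  # condition is False
elif b < 29:  # condition is False
else:
    num = b - 7  # -> num = 27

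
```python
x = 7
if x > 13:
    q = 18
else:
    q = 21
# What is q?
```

Answer: 21

Derivation:
Trace (tracking q):
x = 7  # -> x = 7
if x > 13:  # condition is False
else:
    q = 21  # -> q = 21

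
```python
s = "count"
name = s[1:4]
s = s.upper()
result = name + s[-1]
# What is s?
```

Trace (tracking s):
s = 'count'  # -> s = 'count'
name = s[1:4]  # -> name = 'oun'
s = s.upper()  # -> s = 'COUNT'
result = name + s[-1]  # -> result = 'ounT'

Answer: 'COUNT'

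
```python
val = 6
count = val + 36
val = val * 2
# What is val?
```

Answer: 12

Derivation:
Trace (tracking val):
val = 6  # -> val = 6
count = val + 36  # -> count = 42
val = val * 2  # -> val = 12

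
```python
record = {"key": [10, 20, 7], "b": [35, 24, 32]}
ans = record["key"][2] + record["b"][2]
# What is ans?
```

Answer: 39

Derivation:
Trace (tracking ans):
record = {'key': [10, 20, 7], 'b': [35, 24, 32]}  # -> record = {'key': [10, 20, 7], 'b': [35, 24, 32]}
ans = record['key'][2] + record['b'][2]  # -> ans = 39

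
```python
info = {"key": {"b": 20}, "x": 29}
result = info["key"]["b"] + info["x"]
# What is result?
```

Answer: 49

Derivation:
Trace (tracking result):
info = {'key': {'b': 20}, 'x': 29}  # -> info = {'key': {'b': 20}, 'x': 29}
result = info['key']['b'] + info['x']  # -> result = 49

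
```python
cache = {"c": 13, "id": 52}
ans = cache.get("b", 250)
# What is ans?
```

Answer: 250

Derivation:
Trace (tracking ans):
cache = {'c': 13, 'id': 52}  # -> cache = {'c': 13, 'id': 52}
ans = cache.get('b', 250)  # -> ans = 250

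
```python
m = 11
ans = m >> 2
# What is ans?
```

Answer: 2

Derivation:
Trace (tracking ans):
m = 11  # -> m = 11
ans = m >> 2  # -> ans = 2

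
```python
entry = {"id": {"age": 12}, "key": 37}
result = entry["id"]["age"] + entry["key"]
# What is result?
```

Trace (tracking result):
entry = {'id': {'age': 12}, 'key': 37}  # -> entry = {'id': {'age': 12}, 'key': 37}
result = entry['id']['age'] + entry['key']  # -> result = 49

Answer: 49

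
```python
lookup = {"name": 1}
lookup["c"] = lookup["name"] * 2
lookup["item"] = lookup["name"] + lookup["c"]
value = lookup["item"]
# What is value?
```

Trace (tracking value):
lookup = {'name': 1}  # -> lookup = {'name': 1}
lookup['c'] = lookup['name'] * 2  # -> lookup = {'name': 1, 'c': 2}
lookup['item'] = lookup['name'] + lookup['c']  # -> lookup = {'name': 1, 'c': 2, 'item': 3}
value = lookup['item']  # -> value = 3

Answer: 3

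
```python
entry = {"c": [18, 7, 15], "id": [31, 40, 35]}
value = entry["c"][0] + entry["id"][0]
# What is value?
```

Answer: 49

Derivation:
Trace (tracking value):
entry = {'c': [18, 7, 15], 'id': [31, 40, 35]}  # -> entry = {'c': [18, 7, 15], 'id': [31, 40, 35]}
value = entry['c'][0] + entry['id'][0]  # -> value = 49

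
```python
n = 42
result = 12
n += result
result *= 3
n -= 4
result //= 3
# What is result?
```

Answer: 12

Derivation:
Trace (tracking result):
n = 42  # -> n = 42
result = 12  # -> result = 12
n += result  # -> n = 54
result *= 3  # -> result = 36
n -= 4  # -> n = 50
result //= 3  # -> result = 12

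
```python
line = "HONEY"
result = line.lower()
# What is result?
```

Answer: 'honey'

Derivation:
Trace (tracking result):
line = 'HONEY'  # -> line = 'HONEY'
result = line.lower()  # -> result = 'honey'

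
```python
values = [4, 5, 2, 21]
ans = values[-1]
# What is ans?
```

Answer: 21

Derivation:
Trace (tracking ans):
values = [4, 5, 2, 21]  # -> values = [4, 5, 2, 21]
ans = values[-1]  # -> ans = 21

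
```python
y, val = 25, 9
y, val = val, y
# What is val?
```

Answer: 25

Derivation:
Trace (tracking val):
y, val = (25, 9)  # -> y = 25, val = 9
y, val = (val, y)  # -> y = 9, val = 25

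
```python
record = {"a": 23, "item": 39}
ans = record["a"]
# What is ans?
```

Trace (tracking ans):
record = {'a': 23, 'item': 39}  # -> record = {'a': 23, 'item': 39}
ans = record['a']  # -> ans = 23

Answer: 23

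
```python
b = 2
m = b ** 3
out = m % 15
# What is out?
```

Trace (tracking out):
b = 2  # -> b = 2
m = b ** 3  # -> m = 8
out = m % 15  # -> out = 8

Answer: 8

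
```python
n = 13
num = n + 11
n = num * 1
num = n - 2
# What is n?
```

Answer: 24

Derivation:
Trace (tracking n):
n = 13  # -> n = 13
num = n + 11  # -> num = 24
n = num * 1  # -> n = 24
num = n - 2  # -> num = 22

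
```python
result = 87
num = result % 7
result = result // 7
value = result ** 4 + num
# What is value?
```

Trace (tracking value):
result = 87  # -> result = 87
num = result % 7  # -> num = 3
result = result // 7  # -> result = 12
value = result ** 4 + num  # -> value = 20739

Answer: 20739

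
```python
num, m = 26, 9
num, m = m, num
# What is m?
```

Answer: 26

Derivation:
Trace (tracking m):
num, m = (26, 9)  # -> num = 26, m = 9
num, m = (m, num)  # -> num = 9, m = 26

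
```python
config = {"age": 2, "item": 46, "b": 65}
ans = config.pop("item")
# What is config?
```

Answer: {'age': 2, 'b': 65}

Derivation:
Trace (tracking config):
config = {'age': 2, 'item': 46, 'b': 65}  # -> config = {'age': 2, 'item': 46, 'b': 65}
ans = config.pop('item')  # -> ans = 46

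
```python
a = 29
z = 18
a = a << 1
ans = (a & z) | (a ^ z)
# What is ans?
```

Trace (tracking ans):
a = 29  # -> a = 29
z = 18  # -> z = 18
a = a << 1  # -> a = 58
ans = a & z | a ^ z  # -> ans = 58

Answer: 58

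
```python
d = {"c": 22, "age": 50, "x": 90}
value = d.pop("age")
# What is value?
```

Trace (tracking value):
d = {'c': 22, 'age': 50, 'x': 90}  # -> d = {'c': 22, 'age': 50, 'x': 90}
value = d.pop('age')  # -> value = 50

Answer: 50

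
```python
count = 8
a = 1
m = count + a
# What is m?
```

Answer: 9

Derivation:
Trace (tracking m):
count = 8  # -> count = 8
a = 1  # -> a = 1
m = count + a  # -> m = 9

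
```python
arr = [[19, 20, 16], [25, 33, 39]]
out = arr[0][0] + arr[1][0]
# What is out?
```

Trace (tracking out):
arr = [[19, 20, 16], [25, 33, 39]]  # -> arr = [[19, 20, 16], [25, 33, 39]]
out = arr[0][0] + arr[1][0]  # -> out = 44

Answer: 44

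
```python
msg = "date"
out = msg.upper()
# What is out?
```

Trace (tracking out):
msg = 'date'  # -> msg = 'date'
out = msg.upper()  # -> out = 'DATE'

Answer: 'DATE'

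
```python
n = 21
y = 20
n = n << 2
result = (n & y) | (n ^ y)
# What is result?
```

Trace (tracking result):
n = 21  # -> n = 21
y = 20  # -> y = 20
n = n << 2  # -> n = 84
result = n & y | n ^ y  # -> result = 84

Answer: 84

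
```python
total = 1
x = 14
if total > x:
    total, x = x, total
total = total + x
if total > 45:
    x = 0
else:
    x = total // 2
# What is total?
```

Answer: 15

Derivation:
Trace (tracking total):
total = 1  # -> total = 1
x = 14  # -> x = 14
if total > x:  # condition is False
total = total + x  # -> total = 15
if total > 45:  # condition is False
else:
    x = total // 2  # -> x = 7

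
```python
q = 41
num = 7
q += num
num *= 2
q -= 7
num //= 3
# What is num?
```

Answer: 4

Derivation:
Trace (tracking num):
q = 41  # -> q = 41
num = 7  # -> num = 7
q += num  # -> q = 48
num *= 2  # -> num = 14
q -= 7  # -> q = 41
num //= 3  # -> num = 4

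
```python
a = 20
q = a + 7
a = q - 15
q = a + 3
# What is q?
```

Trace (tracking q):
a = 20  # -> a = 20
q = a + 7  # -> q = 27
a = q - 15  # -> a = 12
q = a + 3  # -> q = 15

Answer: 15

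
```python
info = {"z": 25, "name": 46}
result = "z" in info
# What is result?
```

Answer: True

Derivation:
Trace (tracking result):
info = {'z': 25, 'name': 46}  # -> info = {'z': 25, 'name': 46}
result = 'z' in info  # -> result = True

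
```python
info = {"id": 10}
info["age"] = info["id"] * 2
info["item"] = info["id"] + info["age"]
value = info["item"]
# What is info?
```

Answer: {'id': 10, 'age': 20, 'item': 30}

Derivation:
Trace (tracking info):
info = {'id': 10}  # -> info = {'id': 10}
info['age'] = info['id'] * 2  # -> info = {'id': 10, 'age': 20}
info['item'] = info['id'] + info['age']  # -> info = {'id': 10, 'age': 20, 'item': 30}
value = info['item']  # -> value = 30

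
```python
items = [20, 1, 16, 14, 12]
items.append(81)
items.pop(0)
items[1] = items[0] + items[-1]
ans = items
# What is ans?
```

Answer: [1, 82, 14, 12, 81]

Derivation:
Trace (tracking ans):
items = [20, 1, 16, 14, 12]  # -> items = [20, 1, 16, 14, 12]
items.append(81)  # -> items = [20, 1, 16, 14, 12, 81]
items.pop(0)  # -> items = [1, 16, 14, 12, 81]
items[1] = items[0] + items[-1]  # -> items = [1, 82, 14, 12, 81]
ans = items  # -> ans = [1, 82, 14, 12, 81]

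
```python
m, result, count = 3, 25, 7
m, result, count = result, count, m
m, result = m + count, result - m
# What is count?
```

Trace (tracking count):
m, result, count = (3, 25, 7)  # -> m = 3, result = 25, count = 7
m, result, count = (result, count, m)  # -> m = 25, result = 7, count = 3
m, result = (m + count, result - m)  # -> m = 28, result = -18

Answer: 3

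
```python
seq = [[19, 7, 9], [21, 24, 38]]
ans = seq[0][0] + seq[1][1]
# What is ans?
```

Trace (tracking ans):
seq = [[19, 7, 9], [21, 24, 38]]  # -> seq = [[19, 7, 9], [21, 24, 38]]
ans = seq[0][0] + seq[1][1]  # -> ans = 43

Answer: 43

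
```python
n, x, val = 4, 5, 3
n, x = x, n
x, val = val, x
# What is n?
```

Answer: 5

Derivation:
Trace (tracking n):
n, x, val = (4, 5, 3)  # -> n = 4, x = 5, val = 3
n, x = (x, n)  # -> n = 5, x = 4
x, val = (val, x)  # -> x = 3, val = 4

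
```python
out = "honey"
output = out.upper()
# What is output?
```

Answer: 'HONEY'

Derivation:
Trace (tracking output):
out = 'honey'  # -> out = 'honey'
output = out.upper()  # -> output = 'HONEY'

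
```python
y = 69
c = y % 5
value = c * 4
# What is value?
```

Trace (tracking value):
y = 69  # -> y = 69
c = y % 5  # -> c = 4
value = c * 4  # -> value = 16

Answer: 16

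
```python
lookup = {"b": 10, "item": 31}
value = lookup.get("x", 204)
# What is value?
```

Trace (tracking value):
lookup = {'b': 10, 'item': 31}  # -> lookup = {'b': 10, 'item': 31}
value = lookup.get('x', 204)  # -> value = 204

Answer: 204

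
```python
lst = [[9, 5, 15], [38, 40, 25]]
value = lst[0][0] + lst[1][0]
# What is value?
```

Trace (tracking value):
lst = [[9, 5, 15], [38, 40, 25]]  # -> lst = [[9, 5, 15], [38, 40, 25]]
value = lst[0][0] + lst[1][0]  # -> value = 47

Answer: 47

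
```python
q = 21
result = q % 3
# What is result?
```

Answer: 0

Derivation:
Trace (tracking result):
q = 21  # -> q = 21
result = q % 3  # -> result = 0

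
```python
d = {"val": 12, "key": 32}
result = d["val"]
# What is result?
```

Trace (tracking result):
d = {'val': 12, 'key': 32}  # -> d = {'val': 12, 'key': 32}
result = d['val']  # -> result = 12

Answer: 12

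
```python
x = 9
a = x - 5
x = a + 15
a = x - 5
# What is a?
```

Answer: 14

Derivation:
Trace (tracking a):
x = 9  # -> x = 9
a = x - 5  # -> a = 4
x = a + 15  # -> x = 19
a = x - 5  # -> a = 14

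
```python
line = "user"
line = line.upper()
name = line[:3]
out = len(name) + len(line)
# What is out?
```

Trace (tracking out):
line = 'user'  # -> line = 'user'
line = line.upper()  # -> line = 'USER'
name = line[:3]  # -> name = 'USE'
out = len(name) + len(line)  # -> out = 7

Answer: 7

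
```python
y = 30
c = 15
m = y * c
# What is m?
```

Answer: 450

Derivation:
Trace (tracking m):
y = 30  # -> y = 30
c = 15  # -> c = 15
m = y * c  # -> m = 450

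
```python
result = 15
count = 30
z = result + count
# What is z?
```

Answer: 45

Derivation:
Trace (tracking z):
result = 15  # -> result = 15
count = 30  # -> count = 30
z = result + count  # -> z = 45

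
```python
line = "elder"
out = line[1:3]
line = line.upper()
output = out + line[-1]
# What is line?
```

Trace (tracking line):
line = 'elder'  # -> line = 'elder'
out = line[1:3]  # -> out = 'ld'
line = line.upper()  # -> line = 'ELDER'
output = out + line[-1]  # -> output = 'ldR'

Answer: 'ELDER'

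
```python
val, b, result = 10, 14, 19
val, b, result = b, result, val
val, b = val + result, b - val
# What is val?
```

Trace (tracking val):
val, b, result = (10, 14, 19)  # -> val = 10, b = 14, result = 19
val, b, result = (b, result, val)  # -> val = 14, b = 19, result = 10
val, b = (val + result, b - val)  # -> val = 24, b = 5

Answer: 24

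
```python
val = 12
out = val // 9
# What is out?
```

Answer: 1

Derivation:
Trace (tracking out):
val = 12  # -> val = 12
out = val // 9  # -> out = 1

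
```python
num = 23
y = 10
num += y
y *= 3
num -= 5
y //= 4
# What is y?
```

Trace (tracking y):
num = 23  # -> num = 23
y = 10  # -> y = 10
num += y  # -> num = 33
y *= 3  # -> y = 30
num -= 5  # -> num = 28
y //= 4  # -> y = 7

Answer: 7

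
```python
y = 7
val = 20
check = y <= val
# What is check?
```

Answer: True

Derivation:
Trace (tracking check):
y = 7  # -> y = 7
val = 20  # -> val = 20
check = y <= val  # -> check = True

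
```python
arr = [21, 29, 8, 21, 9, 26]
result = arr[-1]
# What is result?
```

Trace (tracking result):
arr = [21, 29, 8, 21, 9, 26]  # -> arr = [21, 29, 8, 21, 9, 26]
result = arr[-1]  # -> result = 26

Answer: 26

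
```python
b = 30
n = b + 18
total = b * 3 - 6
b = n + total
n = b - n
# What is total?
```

Trace (tracking total):
b = 30  # -> b = 30
n = b + 18  # -> n = 48
total = b * 3 - 6  # -> total = 84
b = n + total  # -> b = 132
n = b - n  # -> n = 84

Answer: 84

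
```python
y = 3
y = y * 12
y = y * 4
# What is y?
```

Answer: 144

Derivation:
Trace (tracking y):
y = 3  # -> y = 3
y = y * 12  # -> y = 36
y = y * 4  # -> y = 144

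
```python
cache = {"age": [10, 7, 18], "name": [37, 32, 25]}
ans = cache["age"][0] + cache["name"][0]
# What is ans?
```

Trace (tracking ans):
cache = {'age': [10, 7, 18], 'name': [37, 32, 25]}  # -> cache = {'age': [10, 7, 18], 'name': [37, 32, 25]}
ans = cache['age'][0] + cache['name'][0]  # -> ans = 47

Answer: 47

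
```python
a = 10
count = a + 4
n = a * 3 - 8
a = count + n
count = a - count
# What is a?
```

Trace (tracking a):
a = 10  # -> a = 10
count = a + 4  # -> count = 14
n = a * 3 - 8  # -> n = 22
a = count + n  # -> a = 36
count = a - count  # -> count = 22

Answer: 36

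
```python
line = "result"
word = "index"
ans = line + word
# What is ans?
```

Trace (tracking ans):
line = 'result'  # -> line = 'result'
word = 'index'  # -> word = 'index'
ans = line + word  # -> ans = 'resultindex'

Answer: 'resultindex'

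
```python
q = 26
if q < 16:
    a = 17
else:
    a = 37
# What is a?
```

Trace (tracking a):
q = 26  # -> q = 26
if q < 16:  # condition is False
else:
    a = 37  # -> a = 37

Answer: 37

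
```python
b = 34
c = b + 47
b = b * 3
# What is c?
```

Answer: 81

Derivation:
Trace (tracking c):
b = 34  # -> b = 34
c = b + 47  # -> c = 81
b = b * 3  # -> b = 102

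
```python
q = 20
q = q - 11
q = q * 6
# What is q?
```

Answer: 54

Derivation:
Trace (tracking q):
q = 20  # -> q = 20
q = q - 11  # -> q = 9
q = q * 6  # -> q = 54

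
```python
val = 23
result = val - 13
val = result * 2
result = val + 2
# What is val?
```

Trace (tracking val):
val = 23  # -> val = 23
result = val - 13  # -> result = 10
val = result * 2  # -> val = 20
result = val + 2  # -> result = 22

Answer: 20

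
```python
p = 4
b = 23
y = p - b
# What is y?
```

Answer: -19

Derivation:
Trace (tracking y):
p = 4  # -> p = 4
b = 23  # -> b = 23
y = p - b  # -> y = -19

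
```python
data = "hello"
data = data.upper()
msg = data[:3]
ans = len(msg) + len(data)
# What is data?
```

Answer: 'HELLO'

Derivation:
Trace (tracking data):
data = 'hello'  # -> data = 'hello'
data = data.upper()  # -> data = 'HELLO'
msg = data[:3]  # -> msg = 'HEL'
ans = len(msg) + len(data)  # -> ans = 8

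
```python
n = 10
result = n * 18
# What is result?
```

Trace (tracking result):
n = 10  # -> n = 10
result = n * 18  # -> result = 180

Answer: 180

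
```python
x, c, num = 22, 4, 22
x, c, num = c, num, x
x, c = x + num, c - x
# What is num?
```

Answer: 22

Derivation:
Trace (tracking num):
x, c, num = (22, 4, 22)  # -> x = 22, c = 4, num = 22
x, c, num = (c, num, x)  # -> x = 4, c = 22, num = 22
x, c = (x + num, c - x)  # -> x = 26, c = 18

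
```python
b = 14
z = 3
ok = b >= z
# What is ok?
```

Answer: True

Derivation:
Trace (tracking ok):
b = 14  # -> b = 14
z = 3  # -> z = 3
ok = b >= z  # -> ok = True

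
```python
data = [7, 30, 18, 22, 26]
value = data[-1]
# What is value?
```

Trace (tracking value):
data = [7, 30, 18, 22, 26]  # -> data = [7, 30, 18, 22, 26]
value = data[-1]  # -> value = 26

Answer: 26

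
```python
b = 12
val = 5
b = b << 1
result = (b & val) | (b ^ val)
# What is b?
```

Answer: 24

Derivation:
Trace (tracking b):
b = 12  # -> b = 12
val = 5  # -> val = 5
b = b << 1  # -> b = 24
result = b & val | b ^ val  # -> result = 29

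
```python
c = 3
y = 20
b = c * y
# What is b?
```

Answer: 60

Derivation:
Trace (tracking b):
c = 3  # -> c = 3
y = 20  # -> y = 20
b = c * y  # -> b = 60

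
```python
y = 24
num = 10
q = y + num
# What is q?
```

Answer: 34

Derivation:
Trace (tracking q):
y = 24  # -> y = 24
num = 10  # -> num = 10
q = y + num  # -> q = 34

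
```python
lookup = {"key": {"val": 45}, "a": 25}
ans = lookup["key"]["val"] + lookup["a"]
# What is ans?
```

Answer: 70

Derivation:
Trace (tracking ans):
lookup = {'key': {'val': 45}, 'a': 25}  # -> lookup = {'key': {'val': 45}, 'a': 25}
ans = lookup['key']['val'] + lookup['a']  # -> ans = 70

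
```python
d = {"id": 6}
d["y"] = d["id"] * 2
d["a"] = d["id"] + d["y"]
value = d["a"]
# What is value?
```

Trace (tracking value):
d = {'id': 6}  # -> d = {'id': 6}
d['y'] = d['id'] * 2  # -> d = {'id': 6, 'y': 12}
d['a'] = d['id'] + d['y']  # -> d = {'id': 6, 'y': 12, 'a': 18}
value = d['a']  # -> value = 18

Answer: 18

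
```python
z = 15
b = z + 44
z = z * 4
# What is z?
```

Answer: 60

Derivation:
Trace (tracking z):
z = 15  # -> z = 15
b = z + 44  # -> b = 59
z = z * 4  # -> z = 60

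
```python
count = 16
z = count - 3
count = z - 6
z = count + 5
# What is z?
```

Trace (tracking z):
count = 16  # -> count = 16
z = count - 3  # -> z = 13
count = z - 6  # -> count = 7
z = count + 5  # -> z = 12

Answer: 12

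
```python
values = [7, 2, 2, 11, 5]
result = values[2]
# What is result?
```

Trace (tracking result):
values = [7, 2, 2, 11, 5]  # -> values = [7, 2, 2, 11, 5]
result = values[2]  # -> result = 2

Answer: 2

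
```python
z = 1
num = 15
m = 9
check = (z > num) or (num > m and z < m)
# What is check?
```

Trace (tracking check):
z = 1  # -> z = 1
num = 15  # -> num = 15
m = 9  # -> m = 9
check = z > num or (num > m and z < m)  # -> check = True

Answer: True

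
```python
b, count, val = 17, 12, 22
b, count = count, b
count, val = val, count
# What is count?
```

Answer: 22

Derivation:
Trace (tracking count):
b, count, val = (17, 12, 22)  # -> b = 17, count = 12, val = 22
b, count = (count, b)  # -> b = 12, count = 17
count, val = (val, count)  # -> count = 22, val = 17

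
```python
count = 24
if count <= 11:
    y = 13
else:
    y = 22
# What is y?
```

Answer: 22

Derivation:
Trace (tracking y):
count = 24  # -> count = 24
if count <= 11:  # condition is False
else:
    y = 22  # -> y = 22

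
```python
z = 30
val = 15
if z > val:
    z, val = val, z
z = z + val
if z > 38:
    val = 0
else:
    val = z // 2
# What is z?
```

Trace (tracking z):
z = 30  # -> z = 30
val = 15  # -> val = 15
if z > val:  # condition is True
    z, val = (val, z)  # -> z = 15, val = 30
z = z + val  # -> z = 45
if z > 38:  # condition is True
    val = 0  # -> val = 0

Answer: 45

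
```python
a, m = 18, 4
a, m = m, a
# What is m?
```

Answer: 18

Derivation:
Trace (tracking m):
a, m = (18, 4)  # -> a = 18, m = 4
a, m = (m, a)  # -> a = 4, m = 18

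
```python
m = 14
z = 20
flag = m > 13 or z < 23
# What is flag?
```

Trace (tracking flag):
m = 14  # -> m = 14
z = 20  # -> z = 20
flag = m > 13 or z < 23  # -> flag = True

Answer: True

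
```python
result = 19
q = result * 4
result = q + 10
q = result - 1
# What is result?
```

Answer: 86

Derivation:
Trace (tracking result):
result = 19  # -> result = 19
q = result * 4  # -> q = 76
result = q + 10  # -> result = 86
q = result - 1  # -> q = 85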